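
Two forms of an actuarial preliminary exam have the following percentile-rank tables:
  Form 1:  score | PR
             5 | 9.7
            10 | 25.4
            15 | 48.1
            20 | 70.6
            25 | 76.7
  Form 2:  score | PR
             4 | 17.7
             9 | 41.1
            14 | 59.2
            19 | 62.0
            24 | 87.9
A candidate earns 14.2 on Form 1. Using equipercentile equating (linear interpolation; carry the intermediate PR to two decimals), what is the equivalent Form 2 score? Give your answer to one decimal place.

9.9

PR of 14.2 on Form 1: 25.4 + (14.2 − 10)/(15 − 10) × (48.1 − 25.4) = 44.47
On Form 2, PR 44.47 falls between score 9 (PR 41.1) and 14 (PR 59.2).
Interpolate: 9 + (44.47 − 41.1)/(59.2 − 41.1) × (14 − 9) = 9.9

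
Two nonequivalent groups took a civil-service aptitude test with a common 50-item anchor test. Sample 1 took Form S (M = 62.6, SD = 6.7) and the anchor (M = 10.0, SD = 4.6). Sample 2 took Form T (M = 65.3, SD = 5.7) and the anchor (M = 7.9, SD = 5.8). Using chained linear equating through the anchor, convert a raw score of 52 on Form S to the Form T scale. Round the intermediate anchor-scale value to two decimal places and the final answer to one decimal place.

60.2

Form S → anchor (Sample 1): v = (4.6/6.7)(52 − 62.6) + 10.0 = 2.72
anchor → Form T (Sample 2): y = (5.7/5.8)(2.72 − 7.9) + 65.3 = 60.2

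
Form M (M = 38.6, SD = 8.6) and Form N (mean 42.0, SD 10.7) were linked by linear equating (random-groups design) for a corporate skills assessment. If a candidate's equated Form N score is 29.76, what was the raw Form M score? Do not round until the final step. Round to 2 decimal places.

Invert y = (SD_Y/SD_X)(x − M_X) + M_Y:
x = (SD_X/SD_Y)(y − M_Y) + M_X = (8.6/10.7)(29.76 − 42.0) + 38.6
x = 0.803738 × -12.240 + 38.6 = 28.76

28.76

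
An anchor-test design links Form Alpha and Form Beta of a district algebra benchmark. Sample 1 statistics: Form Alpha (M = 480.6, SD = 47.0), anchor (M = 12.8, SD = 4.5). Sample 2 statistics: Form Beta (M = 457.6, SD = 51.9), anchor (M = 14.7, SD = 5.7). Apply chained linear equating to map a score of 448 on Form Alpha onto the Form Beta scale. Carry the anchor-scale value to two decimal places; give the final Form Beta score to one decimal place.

411.9

Form Alpha → anchor (Sample 1): v = (4.5/47.0)(448 − 480.6) + 12.8 = 9.68
anchor → Form Beta (Sample 2): y = (51.9/5.7)(9.68 − 14.7) + 457.6 = 411.9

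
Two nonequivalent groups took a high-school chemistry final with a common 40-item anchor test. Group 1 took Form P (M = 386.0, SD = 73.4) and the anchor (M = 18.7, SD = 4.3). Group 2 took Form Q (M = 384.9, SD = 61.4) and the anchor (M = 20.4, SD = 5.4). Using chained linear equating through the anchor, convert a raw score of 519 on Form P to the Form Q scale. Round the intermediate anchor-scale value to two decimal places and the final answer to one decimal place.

Form P → anchor (Group 1): v = (4.3/73.4)(519 − 386.0) + 18.7 = 26.49
anchor → Form Q (Group 2): y = (61.4/5.4)(26.49 − 20.4) + 384.9 = 454.1

454.1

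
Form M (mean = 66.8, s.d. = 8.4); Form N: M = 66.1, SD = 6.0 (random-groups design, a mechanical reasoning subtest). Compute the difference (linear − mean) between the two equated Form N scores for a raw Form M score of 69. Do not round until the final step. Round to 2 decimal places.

-0.63

Mean-equated: 69 + (66.1 − 66.8) = 68.30
Linear-equated: (6.0/8.4)(69 − 66.8) + 66.1 = 67.671
Difference = 67.671 − 68.30 = -0.63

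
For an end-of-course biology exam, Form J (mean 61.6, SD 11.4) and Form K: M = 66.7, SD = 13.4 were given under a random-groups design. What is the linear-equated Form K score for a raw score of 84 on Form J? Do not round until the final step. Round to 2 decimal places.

Linear equating: y = (SD_Y/SD_X)(x − M_X) + M_Y
y = (13.4/11.4)(84 − 61.6) + 66.7
y = 1.175439 × 22.4 + 66.7 = 26.3298 + 66.7 = 93.03

93.03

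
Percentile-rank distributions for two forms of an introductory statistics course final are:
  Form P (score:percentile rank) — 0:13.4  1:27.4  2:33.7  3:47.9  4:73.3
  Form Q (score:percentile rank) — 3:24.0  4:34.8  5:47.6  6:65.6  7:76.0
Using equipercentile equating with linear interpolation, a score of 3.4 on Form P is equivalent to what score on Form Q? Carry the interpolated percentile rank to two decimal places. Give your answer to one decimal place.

5.6

PR of 3.4 on Form P: 47.9 + (3.4 − 3)/(4 − 3) × (73.3 − 47.9) = 58.06
On Form Q, PR 58.06 falls between score 5 (PR 47.6) and 6 (PR 65.6).
Interpolate: 5 + (58.06 − 47.6)/(65.6 − 47.6) × (6 − 5) = 5.6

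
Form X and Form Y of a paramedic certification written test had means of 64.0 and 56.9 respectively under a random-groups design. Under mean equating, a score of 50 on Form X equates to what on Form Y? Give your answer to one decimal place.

Mean equating: y = x + (M_Y − M_X) = 50 + (56.9 − 64.0) = 42.9

42.9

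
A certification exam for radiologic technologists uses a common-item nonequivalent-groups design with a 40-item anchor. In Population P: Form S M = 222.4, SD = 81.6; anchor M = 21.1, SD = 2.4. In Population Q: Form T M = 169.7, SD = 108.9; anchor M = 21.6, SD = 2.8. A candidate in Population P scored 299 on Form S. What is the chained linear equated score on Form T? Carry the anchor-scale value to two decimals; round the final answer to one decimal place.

237.8

Form S → anchor (Population P): v = (2.4/81.6)(299 − 222.4) + 21.1 = 23.35
anchor → Form T (Population Q): y = (108.9/2.8)(23.35 − 21.6) + 169.7 = 237.8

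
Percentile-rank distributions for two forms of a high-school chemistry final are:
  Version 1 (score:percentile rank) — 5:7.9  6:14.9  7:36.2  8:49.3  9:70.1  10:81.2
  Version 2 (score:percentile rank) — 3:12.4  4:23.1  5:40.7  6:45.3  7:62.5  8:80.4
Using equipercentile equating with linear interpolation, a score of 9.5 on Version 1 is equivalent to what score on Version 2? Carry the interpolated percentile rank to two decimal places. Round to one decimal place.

7.7

PR of 9.5 on Version 1: 70.1 + (9.5 − 9)/(10 − 9) × (81.2 − 70.1) = 75.65
On Version 2, PR 75.65 falls between score 7 (PR 62.5) and 8 (PR 80.4).
Interpolate: 7 + (75.65 − 62.5)/(80.4 − 62.5) × (8 − 7) = 7.7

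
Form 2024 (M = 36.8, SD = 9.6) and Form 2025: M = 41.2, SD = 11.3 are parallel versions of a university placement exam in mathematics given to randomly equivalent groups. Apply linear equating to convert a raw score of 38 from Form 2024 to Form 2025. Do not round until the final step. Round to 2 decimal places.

Linear equating: y = (SD_Y/SD_X)(x − M_X) + M_Y
y = (11.3/9.6)(38 − 36.8) + 41.2
y = 1.177083 × 1.2 + 41.2 = 1.4125 + 41.2 = 42.61

42.61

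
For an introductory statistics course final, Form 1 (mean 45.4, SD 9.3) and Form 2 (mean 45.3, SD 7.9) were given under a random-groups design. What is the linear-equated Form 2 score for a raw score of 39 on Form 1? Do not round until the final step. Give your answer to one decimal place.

Linear equating: y = (SD_Y/SD_X)(x − M_X) + M_Y
y = (7.9/9.3)(39 − 45.4) + 45.3
y = 0.849462 × -6.4 + 45.3 = -5.4366 + 45.3 = 39.9

39.9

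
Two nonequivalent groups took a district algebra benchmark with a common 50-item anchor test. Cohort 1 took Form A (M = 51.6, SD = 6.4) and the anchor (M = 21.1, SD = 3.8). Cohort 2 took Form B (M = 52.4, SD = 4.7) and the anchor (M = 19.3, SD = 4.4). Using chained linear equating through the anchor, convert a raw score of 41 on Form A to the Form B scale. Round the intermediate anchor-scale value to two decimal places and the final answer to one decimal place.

Form A → anchor (Cohort 1): v = (3.8/6.4)(41 − 51.6) + 21.1 = 14.81
anchor → Form B (Cohort 2): y = (4.7/4.4)(14.81 − 19.3) + 52.4 = 47.6

47.6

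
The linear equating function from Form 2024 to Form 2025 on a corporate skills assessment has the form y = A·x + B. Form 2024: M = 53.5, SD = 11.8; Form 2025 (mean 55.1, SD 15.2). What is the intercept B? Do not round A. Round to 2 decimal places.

-13.82

A = SD_Y / SD_X = 15.2 / 11.8 = 1.288136
B = M_Y − A·M_X = 55.1 − 1.288136 × 53.5 = -13.82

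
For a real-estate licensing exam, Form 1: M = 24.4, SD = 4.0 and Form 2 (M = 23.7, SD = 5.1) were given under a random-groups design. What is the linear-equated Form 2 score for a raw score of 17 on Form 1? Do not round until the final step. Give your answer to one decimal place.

14.3

Linear equating: y = (SD_Y/SD_X)(x − M_X) + M_Y
y = (5.1/4.0)(17 − 24.4) + 23.7
y = 1.275000 × -7.4 + 23.7 = -9.4350 + 23.7 = 14.3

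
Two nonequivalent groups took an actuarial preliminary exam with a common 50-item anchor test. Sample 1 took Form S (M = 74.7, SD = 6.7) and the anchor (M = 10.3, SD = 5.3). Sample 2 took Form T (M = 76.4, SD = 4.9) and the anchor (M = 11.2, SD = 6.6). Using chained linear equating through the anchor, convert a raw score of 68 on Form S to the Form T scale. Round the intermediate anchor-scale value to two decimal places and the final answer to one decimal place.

71.8

Form S → anchor (Sample 1): v = (5.3/6.7)(68 − 74.7) + 10.3 = 5.00
anchor → Form T (Sample 2): y = (4.9/6.6)(5.00 − 11.2) + 76.4 = 71.8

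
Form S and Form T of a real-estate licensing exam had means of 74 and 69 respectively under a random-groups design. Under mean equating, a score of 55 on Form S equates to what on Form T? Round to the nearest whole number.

50

Mean equating: y = x + (M_Y − M_X) = 55 + (69 − 74) = 50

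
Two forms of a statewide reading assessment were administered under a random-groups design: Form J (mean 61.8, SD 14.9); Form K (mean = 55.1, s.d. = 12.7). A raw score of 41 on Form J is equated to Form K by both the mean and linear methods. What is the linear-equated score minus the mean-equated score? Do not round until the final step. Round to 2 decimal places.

Mean-equated: 41 + (55.1 − 61.8) = 34.30
Linear-equated: (12.7/14.9)(41 − 61.8) + 55.1 = 37.371
Difference = 37.371 − 34.30 = 3.07

3.07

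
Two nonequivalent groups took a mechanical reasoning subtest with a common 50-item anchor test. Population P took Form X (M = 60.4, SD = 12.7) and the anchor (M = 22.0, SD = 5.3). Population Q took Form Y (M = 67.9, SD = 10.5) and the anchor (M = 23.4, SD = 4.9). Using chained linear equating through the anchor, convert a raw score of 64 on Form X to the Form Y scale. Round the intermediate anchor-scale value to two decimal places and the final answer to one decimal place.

68.1

Form X → anchor (Population P): v = (5.3/12.7)(64 − 60.4) + 22.0 = 23.50
anchor → Form Y (Population Q): y = (10.5/4.9)(23.50 − 23.4) + 67.9 = 68.1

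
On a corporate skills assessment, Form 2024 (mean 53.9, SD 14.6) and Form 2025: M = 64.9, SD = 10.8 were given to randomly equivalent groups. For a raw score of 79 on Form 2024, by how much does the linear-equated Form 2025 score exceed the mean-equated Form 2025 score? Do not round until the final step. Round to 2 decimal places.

-6.53

Mean-equated: 79 + (64.9 − 53.9) = 90.00
Linear-equated: (10.8/14.6)(79 − 53.9) + 64.9 = 83.467
Difference = 83.467 − 90.00 = -6.53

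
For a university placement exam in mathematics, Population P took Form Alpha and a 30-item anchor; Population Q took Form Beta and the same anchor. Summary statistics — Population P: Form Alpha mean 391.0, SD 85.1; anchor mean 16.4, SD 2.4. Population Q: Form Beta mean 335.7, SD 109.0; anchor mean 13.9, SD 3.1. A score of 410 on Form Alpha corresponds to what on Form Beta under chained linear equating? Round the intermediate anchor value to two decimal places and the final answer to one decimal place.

442.6

Form Alpha → anchor (Population P): v = (2.4/85.1)(410 − 391.0) + 16.4 = 16.94
anchor → Form Beta (Population Q): y = (109.0/3.1)(16.94 − 13.9) + 335.7 = 442.6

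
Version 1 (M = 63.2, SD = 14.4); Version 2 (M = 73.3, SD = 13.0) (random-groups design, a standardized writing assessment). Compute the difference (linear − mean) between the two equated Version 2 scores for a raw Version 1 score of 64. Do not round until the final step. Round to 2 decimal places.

-0.08

Mean-equated: 64 + (73.3 − 63.2) = 74.10
Linear-equated: (13.0/14.4)(64 − 63.2) + 73.3 = 74.022
Difference = 74.022 − 74.10 = -0.08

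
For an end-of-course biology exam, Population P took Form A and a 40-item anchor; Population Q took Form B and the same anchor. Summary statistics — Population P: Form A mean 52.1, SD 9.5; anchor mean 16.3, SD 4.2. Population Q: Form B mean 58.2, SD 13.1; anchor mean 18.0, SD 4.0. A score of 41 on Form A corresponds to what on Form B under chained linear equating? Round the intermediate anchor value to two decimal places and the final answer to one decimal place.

36.6

Form A → anchor (Population P): v = (4.2/9.5)(41 − 52.1) + 16.3 = 11.39
anchor → Form B (Population Q): y = (13.1/4.0)(11.39 − 18.0) + 58.2 = 36.6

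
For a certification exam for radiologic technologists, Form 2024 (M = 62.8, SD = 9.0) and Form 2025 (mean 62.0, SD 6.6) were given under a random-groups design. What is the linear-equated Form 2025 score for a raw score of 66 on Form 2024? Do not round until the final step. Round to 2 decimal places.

64.35

Linear equating: y = (SD_Y/SD_X)(x − M_X) + M_Y
y = (6.6/9.0)(66 − 62.8) + 62.0
y = 0.733333 × 3.2 + 62.0 = 2.3467 + 62.0 = 64.35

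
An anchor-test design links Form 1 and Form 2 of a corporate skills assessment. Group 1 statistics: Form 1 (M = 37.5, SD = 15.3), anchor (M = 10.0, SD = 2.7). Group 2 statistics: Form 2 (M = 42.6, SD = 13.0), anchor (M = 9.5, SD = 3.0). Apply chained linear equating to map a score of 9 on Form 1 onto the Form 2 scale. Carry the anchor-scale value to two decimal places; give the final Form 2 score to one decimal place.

23.0

Form 1 → anchor (Group 1): v = (2.7/15.3)(9 − 37.5) + 10.0 = 4.97
anchor → Form 2 (Group 2): y = (13.0/3.0)(4.97 − 9.5) + 42.6 = 23.0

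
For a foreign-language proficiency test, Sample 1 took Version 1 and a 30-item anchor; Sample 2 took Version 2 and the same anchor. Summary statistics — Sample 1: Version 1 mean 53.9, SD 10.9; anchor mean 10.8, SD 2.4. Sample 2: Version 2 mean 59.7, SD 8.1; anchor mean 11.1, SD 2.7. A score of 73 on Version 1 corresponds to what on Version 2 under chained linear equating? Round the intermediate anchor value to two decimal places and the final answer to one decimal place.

Version 1 → anchor (Sample 1): v = (2.4/10.9)(73 − 53.9) + 10.8 = 15.01
anchor → Version 2 (Sample 2): y = (8.1/2.7)(15.01 − 11.1) + 59.7 = 71.4

71.4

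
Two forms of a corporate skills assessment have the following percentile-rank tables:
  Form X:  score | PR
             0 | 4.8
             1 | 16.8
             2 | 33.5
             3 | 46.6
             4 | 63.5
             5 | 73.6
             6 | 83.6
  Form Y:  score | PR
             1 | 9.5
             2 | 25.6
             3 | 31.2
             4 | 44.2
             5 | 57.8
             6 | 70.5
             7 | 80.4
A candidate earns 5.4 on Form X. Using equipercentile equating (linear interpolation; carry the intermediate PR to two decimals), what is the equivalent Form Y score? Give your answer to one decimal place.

6.7

PR of 5.4 on Form X: 73.6 + (5.4 − 5)/(6 − 5) × (83.6 − 73.6) = 77.60
On Form Y, PR 77.60 falls between score 6 (PR 70.5) and 7 (PR 80.4).
Interpolate: 6 + (77.60 − 70.5)/(80.4 − 70.5) × (7 − 6) = 6.7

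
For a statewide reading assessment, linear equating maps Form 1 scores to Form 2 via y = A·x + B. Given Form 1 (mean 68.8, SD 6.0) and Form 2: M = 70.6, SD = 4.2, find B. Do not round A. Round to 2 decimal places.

A = SD_Y / SD_X = 4.2 / 6.0 = 0.700000
B = M_Y − A·M_X = 70.6 − 0.700000 × 68.8 = 22.44

22.44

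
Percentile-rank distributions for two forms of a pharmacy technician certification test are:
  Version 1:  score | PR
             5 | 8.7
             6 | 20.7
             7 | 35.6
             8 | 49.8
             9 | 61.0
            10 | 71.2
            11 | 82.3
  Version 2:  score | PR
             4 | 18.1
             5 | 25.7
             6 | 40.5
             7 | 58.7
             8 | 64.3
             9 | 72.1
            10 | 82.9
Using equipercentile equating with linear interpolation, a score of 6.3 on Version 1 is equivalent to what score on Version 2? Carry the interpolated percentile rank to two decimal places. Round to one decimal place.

4.9

PR of 6.3 on Version 1: 20.7 + (6.3 − 6)/(7 − 6) × (35.6 − 20.7) = 25.17
On Version 2, PR 25.17 falls between score 4 (PR 18.1) and 5 (PR 25.7).
Interpolate: 4 + (25.17 − 18.1)/(25.7 − 18.1) × (5 − 4) = 4.9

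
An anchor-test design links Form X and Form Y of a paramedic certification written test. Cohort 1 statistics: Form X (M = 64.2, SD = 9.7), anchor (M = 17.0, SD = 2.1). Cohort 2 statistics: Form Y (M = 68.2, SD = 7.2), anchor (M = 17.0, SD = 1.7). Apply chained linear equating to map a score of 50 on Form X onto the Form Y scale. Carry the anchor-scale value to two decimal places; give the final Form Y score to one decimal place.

Form X → anchor (Cohort 1): v = (2.1/9.7)(50 − 64.2) + 17.0 = 13.93
anchor → Form Y (Cohort 2): y = (7.2/1.7)(13.93 − 17.0) + 68.2 = 55.2

55.2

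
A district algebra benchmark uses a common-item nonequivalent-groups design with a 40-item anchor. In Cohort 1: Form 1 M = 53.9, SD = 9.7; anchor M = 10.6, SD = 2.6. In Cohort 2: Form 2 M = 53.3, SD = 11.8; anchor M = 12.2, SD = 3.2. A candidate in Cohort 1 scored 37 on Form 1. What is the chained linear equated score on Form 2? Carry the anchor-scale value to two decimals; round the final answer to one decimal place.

Form 1 → anchor (Cohort 1): v = (2.6/9.7)(37 − 53.9) + 10.6 = 6.07
anchor → Form 2 (Cohort 2): y = (11.8/3.2)(6.07 − 12.2) + 53.3 = 30.7

30.7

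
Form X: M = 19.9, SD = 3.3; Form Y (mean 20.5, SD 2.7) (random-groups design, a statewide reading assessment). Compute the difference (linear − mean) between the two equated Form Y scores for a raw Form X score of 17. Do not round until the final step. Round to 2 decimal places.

0.53

Mean-equated: 17 + (20.5 − 19.9) = 17.60
Linear-equated: (2.7/3.3)(17 − 19.9) + 20.5 = 18.127
Difference = 18.127 − 17.60 = 0.53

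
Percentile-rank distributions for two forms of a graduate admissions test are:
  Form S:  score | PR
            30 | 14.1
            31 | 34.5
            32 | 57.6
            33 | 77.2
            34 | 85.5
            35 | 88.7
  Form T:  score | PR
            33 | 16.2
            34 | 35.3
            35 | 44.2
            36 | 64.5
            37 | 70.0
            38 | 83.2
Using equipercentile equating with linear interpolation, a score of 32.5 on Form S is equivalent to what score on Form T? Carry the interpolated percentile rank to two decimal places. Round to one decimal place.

36.5

PR of 32.5 on Form S: 57.6 + (32.5 − 32)/(33 − 32) × (77.2 − 57.6) = 67.40
On Form T, PR 67.40 falls between score 36 (PR 64.5) and 37 (PR 70.0).
Interpolate: 36 + (67.40 − 64.5)/(70.0 − 64.5) × (37 − 36) = 36.5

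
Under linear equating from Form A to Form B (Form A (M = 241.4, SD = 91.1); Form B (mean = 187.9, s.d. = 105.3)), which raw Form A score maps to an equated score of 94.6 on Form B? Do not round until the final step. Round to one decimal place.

Invert y = (SD_Y/SD_X)(x − M_X) + M_Y:
x = (SD_X/SD_Y)(y − M_Y) + M_X = (91.1/105.3)(94.6 − 187.9) + 241.4
x = 0.865147 × -93.300 + 241.4 = 160.7

160.7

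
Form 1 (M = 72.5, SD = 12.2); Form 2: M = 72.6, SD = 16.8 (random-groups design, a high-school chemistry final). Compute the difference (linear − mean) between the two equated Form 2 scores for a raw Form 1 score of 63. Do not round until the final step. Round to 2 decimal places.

-3.58

Mean-equated: 63 + (72.6 − 72.5) = 63.10
Linear-equated: (16.8/12.2)(63 − 72.5) + 72.6 = 59.518
Difference = 59.518 − 63.10 = -3.58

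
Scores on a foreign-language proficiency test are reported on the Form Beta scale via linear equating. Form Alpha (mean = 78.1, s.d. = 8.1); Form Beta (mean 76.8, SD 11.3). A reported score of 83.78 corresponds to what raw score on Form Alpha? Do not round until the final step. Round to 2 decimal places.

Invert y = (SD_Y/SD_X)(x − M_X) + M_Y:
x = (SD_X/SD_Y)(y − M_Y) + M_X = (8.1/11.3)(83.78 − 76.8) + 78.1
x = 0.716814 × 6.980 + 78.1 = 83.10

83.10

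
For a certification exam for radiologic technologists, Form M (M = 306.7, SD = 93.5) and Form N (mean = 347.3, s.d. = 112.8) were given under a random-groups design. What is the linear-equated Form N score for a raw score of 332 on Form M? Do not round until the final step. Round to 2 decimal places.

Linear equating: y = (SD_Y/SD_X)(x − M_X) + M_Y
y = (112.8/93.5)(332 − 306.7) + 347.3
y = 1.206417 × 25.3 + 347.3 = 30.5224 + 347.3 = 377.82

377.82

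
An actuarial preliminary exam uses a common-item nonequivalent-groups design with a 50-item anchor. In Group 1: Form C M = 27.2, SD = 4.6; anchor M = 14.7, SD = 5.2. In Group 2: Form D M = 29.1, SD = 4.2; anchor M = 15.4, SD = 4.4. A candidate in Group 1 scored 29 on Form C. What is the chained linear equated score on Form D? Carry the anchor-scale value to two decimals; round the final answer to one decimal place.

Form C → anchor (Group 1): v = (5.2/4.6)(29 − 27.2) + 14.7 = 16.73
anchor → Form D (Group 2): y = (4.2/4.4)(16.73 − 15.4) + 29.1 = 30.4

30.4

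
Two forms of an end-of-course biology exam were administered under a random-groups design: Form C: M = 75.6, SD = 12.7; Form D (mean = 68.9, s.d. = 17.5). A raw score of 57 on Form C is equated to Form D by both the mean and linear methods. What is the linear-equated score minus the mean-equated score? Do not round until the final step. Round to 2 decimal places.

Mean-equated: 57 + (68.9 − 75.6) = 50.30
Linear-equated: (17.5/12.7)(57 − 75.6) + 68.9 = 43.270
Difference = 43.270 − 50.30 = -7.03

-7.03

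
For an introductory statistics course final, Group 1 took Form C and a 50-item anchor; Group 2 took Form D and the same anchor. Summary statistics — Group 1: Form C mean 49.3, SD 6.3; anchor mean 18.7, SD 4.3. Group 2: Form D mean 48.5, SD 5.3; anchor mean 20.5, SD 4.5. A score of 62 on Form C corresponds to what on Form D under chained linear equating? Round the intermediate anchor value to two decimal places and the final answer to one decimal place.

Form C → anchor (Group 1): v = (4.3/6.3)(62 − 49.3) + 18.7 = 27.37
anchor → Form D (Group 2): y = (5.3/4.5)(27.37 − 20.5) + 48.5 = 56.6

56.6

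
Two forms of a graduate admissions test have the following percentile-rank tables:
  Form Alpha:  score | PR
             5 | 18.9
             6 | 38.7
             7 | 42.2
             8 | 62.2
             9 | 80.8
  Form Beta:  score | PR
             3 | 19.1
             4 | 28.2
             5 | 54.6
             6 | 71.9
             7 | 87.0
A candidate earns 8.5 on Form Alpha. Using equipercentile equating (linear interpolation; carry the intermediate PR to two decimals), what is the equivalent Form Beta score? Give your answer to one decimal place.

PR of 8.5 on Form Alpha: 62.2 + (8.5 − 8)/(9 − 8) × (80.8 − 62.2) = 71.50
On Form Beta, PR 71.50 falls between score 5 (PR 54.6) and 6 (PR 71.9).
Interpolate: 5 + (71.50 − 54.6)/(71.9 − 54.6) × (6 − 5) = 6.0

6.0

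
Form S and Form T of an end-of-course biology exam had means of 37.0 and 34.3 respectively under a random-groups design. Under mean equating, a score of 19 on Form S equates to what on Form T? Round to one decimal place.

16.3

Mean equating: y = x + (M_Y − M_X) = 19 + (34.3 − 37.0) = 16.3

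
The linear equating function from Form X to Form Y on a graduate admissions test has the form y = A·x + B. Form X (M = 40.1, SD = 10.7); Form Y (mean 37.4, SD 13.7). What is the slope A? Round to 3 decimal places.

1.280

A = SD_Y / SD_X = 13.7 / 10.7 = 1.280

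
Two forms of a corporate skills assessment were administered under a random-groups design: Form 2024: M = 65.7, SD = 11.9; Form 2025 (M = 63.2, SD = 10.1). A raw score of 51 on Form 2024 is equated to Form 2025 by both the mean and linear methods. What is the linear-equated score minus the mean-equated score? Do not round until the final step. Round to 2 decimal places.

Mean-equated: 51 + (63.2 − 65.7) = 48.50
Linear-equated: (10.1/11.9)(51 − 65.7) + 63.2 = 50.724
Difference = 50.724 − 48.50 = 2.22

2.22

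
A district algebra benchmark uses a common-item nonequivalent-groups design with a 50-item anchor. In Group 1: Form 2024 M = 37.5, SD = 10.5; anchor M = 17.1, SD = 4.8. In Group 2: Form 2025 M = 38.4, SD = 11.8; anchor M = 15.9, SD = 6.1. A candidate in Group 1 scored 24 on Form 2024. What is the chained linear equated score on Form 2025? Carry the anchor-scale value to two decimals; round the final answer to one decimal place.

Form 2024 → anchor (Group 1): v = (4.8/10.5)(24 − 37.5) + 17.1 = 10.93
anchor → Form 2025 (Group 2): y = (11.8/6.1)(10.93 − 15.9) + 38.4 = 28.8

28.8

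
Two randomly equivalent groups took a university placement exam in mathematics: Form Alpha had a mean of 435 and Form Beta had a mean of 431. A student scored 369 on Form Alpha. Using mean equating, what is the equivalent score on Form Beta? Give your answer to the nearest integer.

Mean equating: y = x + (M_Y − M_X) = 369 + (431 − 435) = 365

365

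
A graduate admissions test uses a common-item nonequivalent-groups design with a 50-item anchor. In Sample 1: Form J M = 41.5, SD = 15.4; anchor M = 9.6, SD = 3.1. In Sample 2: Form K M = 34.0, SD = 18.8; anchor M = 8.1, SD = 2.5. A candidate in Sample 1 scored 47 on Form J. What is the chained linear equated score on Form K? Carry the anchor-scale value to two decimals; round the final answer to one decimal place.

Form J → anchor (Sample 1): v = (3.1/15.4)(47 − 41.5) + 9.6 = 10.71
anchor → Form K (Sample 2): y = (18.8/2.5)(10.71 − 8.1) + 34.0 = 53.6

53.6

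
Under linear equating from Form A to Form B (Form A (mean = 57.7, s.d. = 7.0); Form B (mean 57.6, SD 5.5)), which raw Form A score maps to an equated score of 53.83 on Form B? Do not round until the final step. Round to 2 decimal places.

52.90

Invert y = (SD_Y/SD_X)(x − M_X) + M_Y:
x = (SD_X/SD_Y)(y − M_Y) + M_X = (7.0/5.5)(53.83 − 57.6) + 57.7
x = 1.272727 × -3.770 + 57.7 = 52.90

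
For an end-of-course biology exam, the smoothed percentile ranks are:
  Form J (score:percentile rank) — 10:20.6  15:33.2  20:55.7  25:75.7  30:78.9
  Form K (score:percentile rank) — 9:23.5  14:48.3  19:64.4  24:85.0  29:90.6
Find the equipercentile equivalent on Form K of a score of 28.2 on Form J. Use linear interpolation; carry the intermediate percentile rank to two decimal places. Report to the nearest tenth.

PR of 28.2 on Form J: 75.7 + (28.2 − 25)/(30 − 25) × (78.9 − 75.7) = 77.75
On Form K, PR 77.75 falls between score 19 (PR 64.4) and 24 (PR 85.0).
Interpolate: 19 + (77.75 − 64.4)/(85.0 − 64.4) × (24 − 19) = 22.2

22.2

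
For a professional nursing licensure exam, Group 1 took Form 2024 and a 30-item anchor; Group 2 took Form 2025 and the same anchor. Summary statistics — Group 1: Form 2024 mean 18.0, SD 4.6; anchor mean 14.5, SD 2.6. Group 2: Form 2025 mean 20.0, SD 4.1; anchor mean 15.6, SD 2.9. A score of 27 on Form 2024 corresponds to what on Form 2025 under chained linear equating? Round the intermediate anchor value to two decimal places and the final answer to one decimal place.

Form 2024 → anchor (Group 1): v = (2.6/4.6)(27 − 18.0) + 14.5 = 19.59
anchor → Form 2025 (Group 2): y = (4.1/2.9)(19.59 − 15.6) + 20.0 = 25.6

25.6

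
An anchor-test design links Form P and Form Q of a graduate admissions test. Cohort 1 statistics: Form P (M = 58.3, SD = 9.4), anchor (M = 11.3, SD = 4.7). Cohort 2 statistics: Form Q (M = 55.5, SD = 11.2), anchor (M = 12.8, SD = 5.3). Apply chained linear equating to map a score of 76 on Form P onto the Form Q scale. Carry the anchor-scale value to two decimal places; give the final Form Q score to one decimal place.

Form P → anchor (Cohort 1): v = (4.7/9.4)(76 − 58.3) + 11.3 = 20.15
anchor → Form Q (Cohort 2): y = (11.2/5.3)(20.15 − 12.8) + 55.5 = 71.0

71.0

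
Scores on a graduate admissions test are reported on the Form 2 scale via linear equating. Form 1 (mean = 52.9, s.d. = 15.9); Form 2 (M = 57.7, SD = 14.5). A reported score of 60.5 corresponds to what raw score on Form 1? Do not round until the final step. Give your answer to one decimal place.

56.0

Invert y = (SD_Y/SD_X)(x − M_X) + M_Y:
x = (SD_X/SD_Y)(y − M_Y) + M_X = (15.9/14.5)(60.5 − 57.7) + 52.9
x = 1.096552 × 2.800 + 52.9 = 56.0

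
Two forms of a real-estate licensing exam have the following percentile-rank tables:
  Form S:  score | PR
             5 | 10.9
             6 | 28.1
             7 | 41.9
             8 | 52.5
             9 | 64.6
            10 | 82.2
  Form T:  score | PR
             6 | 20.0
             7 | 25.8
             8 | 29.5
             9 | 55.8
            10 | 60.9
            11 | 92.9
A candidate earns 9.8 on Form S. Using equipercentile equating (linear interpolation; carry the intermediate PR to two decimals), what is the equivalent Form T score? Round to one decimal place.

PR of 9.8 on Form S: 64.6 + (9.8 − 9)/(10 − 9) × (82.2 − 64.6) = 78.68
On Form T, PR 78.68 falls between score 10 (PR 60.9) and 11 (PR 92.9).
Interpolate: 10 + (78.68 − 60.9)/(92.9 − 60.9) × (11 − 10) = 10.6

10.6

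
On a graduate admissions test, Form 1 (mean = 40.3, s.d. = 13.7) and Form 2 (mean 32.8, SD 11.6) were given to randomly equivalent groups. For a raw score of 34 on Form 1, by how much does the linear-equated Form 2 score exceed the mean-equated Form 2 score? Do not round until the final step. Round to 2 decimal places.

Mean-equated: 34 + (32.8 − 40.3) = 26.50
Linear-equated: (11.6/13.7)(34 − 40.3) + 32.8 = 27.466
Difference = 27.466 − 26.50 = 0.97

0.97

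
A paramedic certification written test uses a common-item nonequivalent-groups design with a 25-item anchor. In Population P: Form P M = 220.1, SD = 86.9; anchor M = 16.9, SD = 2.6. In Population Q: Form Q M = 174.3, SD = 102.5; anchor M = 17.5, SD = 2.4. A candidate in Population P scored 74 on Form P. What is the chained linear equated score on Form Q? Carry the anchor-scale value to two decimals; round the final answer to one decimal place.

-38.0

Form P → anchor (Population P): v = (2.6/86.9)(74 − 220.1) + 16.9 = 12.53
anchor → Form Q (Population Q): y = (102.5/2.4)(12.53 − 17.5) + 174.3 = -38.0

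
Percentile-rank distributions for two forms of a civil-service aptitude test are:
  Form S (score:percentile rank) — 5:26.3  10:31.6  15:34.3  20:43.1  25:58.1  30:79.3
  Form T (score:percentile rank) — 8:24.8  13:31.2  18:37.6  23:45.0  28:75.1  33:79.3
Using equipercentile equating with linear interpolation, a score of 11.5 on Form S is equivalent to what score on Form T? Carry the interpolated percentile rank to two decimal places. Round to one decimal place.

13.9

PR of 11.5 on Form S: 31.6 + (11.5 − 10)/(15 − 10) × (34.3 − 31.6) = 32.41
On Form T, PR 32.41 falls between score 13 (PR 31.2) and 18 (PR 37.6).
Interpolate: 13 + (32.41 − 31.2)/(37.6 − 31.2) × (18 − 13) = 13.9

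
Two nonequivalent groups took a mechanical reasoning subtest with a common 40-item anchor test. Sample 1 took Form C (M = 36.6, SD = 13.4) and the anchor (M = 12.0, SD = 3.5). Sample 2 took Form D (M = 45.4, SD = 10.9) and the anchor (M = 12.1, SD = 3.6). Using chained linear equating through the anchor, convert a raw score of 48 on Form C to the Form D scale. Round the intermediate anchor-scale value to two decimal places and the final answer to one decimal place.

Form C → anchor (Sample 1): v = (3.5/13.4)(48 − 36.6) + 12.0 = 14.98
anchor → Form D (Sample 2): y = (10.9/3.6)(14.98 − 12.1) + 45.4 = 54.1

54.1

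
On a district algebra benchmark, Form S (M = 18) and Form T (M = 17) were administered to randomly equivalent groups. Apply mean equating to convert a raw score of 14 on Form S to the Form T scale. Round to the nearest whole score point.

Mean equating: y = x + (M_Y − M_X) = 14 + (17 − 18) = 13

13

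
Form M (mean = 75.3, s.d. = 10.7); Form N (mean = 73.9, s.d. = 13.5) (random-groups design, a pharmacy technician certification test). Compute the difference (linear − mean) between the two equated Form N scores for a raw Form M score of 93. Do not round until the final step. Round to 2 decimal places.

4.63

Mean-equated: 93 + (73.9 − 75.3) = 91.60
Linear-equated: (13.5/10.7)(93 − 75.3) + 73.9 = 96.232
Difference = 96.232 − 91.60 = 4.63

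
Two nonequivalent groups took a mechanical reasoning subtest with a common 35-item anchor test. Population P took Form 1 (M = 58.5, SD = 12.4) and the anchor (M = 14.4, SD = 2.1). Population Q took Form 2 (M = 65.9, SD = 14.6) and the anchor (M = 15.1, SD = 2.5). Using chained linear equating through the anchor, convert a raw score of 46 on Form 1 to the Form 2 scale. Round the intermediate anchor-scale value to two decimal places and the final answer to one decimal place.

49.4

Form 1 → anchor (Population P): v = (2.1/12.4)(46 − 58.5) + 14.4 = 12.28
anchor → Form 2 (Population Q): y = (14.6/2.5)(12.28 − 15.1) + 65.9 = 49.4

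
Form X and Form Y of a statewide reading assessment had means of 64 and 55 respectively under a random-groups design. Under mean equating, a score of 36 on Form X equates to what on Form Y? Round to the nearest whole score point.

Mean equating: y = x + (M_Y − M_X) = 36 + (55 − 64) = 27

27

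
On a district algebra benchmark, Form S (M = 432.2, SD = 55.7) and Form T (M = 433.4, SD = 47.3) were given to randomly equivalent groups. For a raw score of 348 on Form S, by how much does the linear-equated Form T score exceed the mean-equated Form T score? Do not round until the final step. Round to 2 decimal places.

12.70

Mean-equated: 348 + (433.4 − 432.2) = 349.20
Linear-equated: (47.3/55.7)(348 − 432.2) + 433.4 = 361.898
Difference = 361.898 − 349.20 = 12.70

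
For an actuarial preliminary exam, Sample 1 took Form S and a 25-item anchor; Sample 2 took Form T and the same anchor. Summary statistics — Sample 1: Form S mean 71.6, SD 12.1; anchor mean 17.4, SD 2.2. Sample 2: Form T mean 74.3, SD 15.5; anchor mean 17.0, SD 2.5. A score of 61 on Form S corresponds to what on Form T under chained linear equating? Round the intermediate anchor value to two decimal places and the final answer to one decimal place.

Form S → anchor (Sample 1): v = (2.2/12.1)(61 − 71.6) + 17.4 = 15.47
anchor → Form T (Sample 2): y = (15.5/2.5)(15.47 − 17.0) + 74.3 = 64.8

64.8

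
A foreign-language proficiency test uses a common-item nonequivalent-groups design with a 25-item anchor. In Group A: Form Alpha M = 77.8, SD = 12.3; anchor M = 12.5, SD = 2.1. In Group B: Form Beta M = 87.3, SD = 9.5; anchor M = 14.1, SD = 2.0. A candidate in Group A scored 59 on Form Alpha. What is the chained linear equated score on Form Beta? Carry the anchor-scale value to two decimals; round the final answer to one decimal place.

64.5

Form Alpha → anchor (Group A): v = (2.1/12.3)(59 − 77.8) + 12.5 = 9.29
anchor → Form Beta (Group B): y = (9.5/2.0)(9.29 − 14.1) + 87.3 = 64.5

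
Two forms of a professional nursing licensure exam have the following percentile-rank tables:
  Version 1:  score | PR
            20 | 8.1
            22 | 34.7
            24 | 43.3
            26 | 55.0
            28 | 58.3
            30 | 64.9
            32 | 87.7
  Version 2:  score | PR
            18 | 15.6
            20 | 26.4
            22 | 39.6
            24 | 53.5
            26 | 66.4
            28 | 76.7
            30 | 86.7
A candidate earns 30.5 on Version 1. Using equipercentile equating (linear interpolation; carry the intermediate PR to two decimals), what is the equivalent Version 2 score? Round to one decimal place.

PR of 30.5 on Version 1: 64.9 + (30.5 − 30)/(32 − 30) × (87.7 − 64.9) = 70.60
On Version 2, PR 70.60 falls between score 26 (PR 66.4) and 28 (PR 76.7).
Interpolate: 26 + (70.60 − 66.4)/(76.7 − 66.4) × (28 − 26) = 26.8

26.8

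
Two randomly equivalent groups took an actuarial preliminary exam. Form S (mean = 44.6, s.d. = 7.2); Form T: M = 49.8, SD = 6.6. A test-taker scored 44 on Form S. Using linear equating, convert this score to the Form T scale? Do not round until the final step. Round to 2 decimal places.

49.25

Linear equating: y = (SD_Y/SD_X)(x − M_X) + M_Y
y = (6.6/7.2)(44 − 44.6) + 49.8
y = 0.916667 × -0.6 + 49.8 = -0.5500 + 49.8 = 49.25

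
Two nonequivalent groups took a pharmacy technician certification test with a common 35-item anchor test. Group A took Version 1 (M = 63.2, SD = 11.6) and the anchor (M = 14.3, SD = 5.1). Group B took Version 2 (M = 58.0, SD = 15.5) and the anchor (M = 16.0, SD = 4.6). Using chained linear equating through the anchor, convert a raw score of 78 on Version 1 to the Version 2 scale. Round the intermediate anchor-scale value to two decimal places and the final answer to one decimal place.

74.2

Version 1 → anchor (Group A): v = (5.1/11.6)(78 − 63.2) + 14.3 = 20.81
anchor → Version 2 (Group B): y = (15.5/4.6)(20.81 − 16.0) + 58.0 = 74.2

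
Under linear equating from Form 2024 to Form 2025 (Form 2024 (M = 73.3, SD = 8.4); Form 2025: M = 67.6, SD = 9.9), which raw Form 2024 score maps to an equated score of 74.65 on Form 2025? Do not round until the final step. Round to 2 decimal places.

79.28

Invert y = (SD_Y/SD_X)(x − M_X) + M_Y:
x = (SD_X/SD_Y)(y − M_Y) + M_X = (8.4/9.9)(74.65 − 67.6) + 73.3
x = 0.848485 × 7.050 + 73.3 = 79.28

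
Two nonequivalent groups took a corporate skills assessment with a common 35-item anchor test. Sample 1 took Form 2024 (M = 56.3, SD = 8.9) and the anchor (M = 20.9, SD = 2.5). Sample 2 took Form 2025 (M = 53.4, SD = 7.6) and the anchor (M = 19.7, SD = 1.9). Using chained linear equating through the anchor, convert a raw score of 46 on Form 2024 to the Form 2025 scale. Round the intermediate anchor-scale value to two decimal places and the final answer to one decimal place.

46.6

Form 2024 → anchor (Sample 1): v = (2.5/8.9)(46 − 56.3) + 20.9 = 18.01
anchor → Form 2025 (Sample 2): y = (7.6/1.9)(18.01 − 19.7) + 53.4 = 46.6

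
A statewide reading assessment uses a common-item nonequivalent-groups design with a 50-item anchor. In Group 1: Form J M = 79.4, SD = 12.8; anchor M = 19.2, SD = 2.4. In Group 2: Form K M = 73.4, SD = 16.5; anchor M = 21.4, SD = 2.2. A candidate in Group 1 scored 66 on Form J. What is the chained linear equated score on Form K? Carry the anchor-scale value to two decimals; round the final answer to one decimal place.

Form J → anchor (Group 1): v = (2.4/12.8)(66 − 79.4) + 19.2 = 16.69
anchor → Form K (Group 2): y = (16.5/2.2)(16.69 − 21.4) + 73.4 = 38.1

38.1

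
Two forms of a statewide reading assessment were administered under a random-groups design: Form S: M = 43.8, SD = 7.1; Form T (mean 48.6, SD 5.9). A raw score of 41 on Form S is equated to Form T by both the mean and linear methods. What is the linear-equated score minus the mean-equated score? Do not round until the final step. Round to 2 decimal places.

Mean-equated: 41 + (48.6 − 43.8) = 45.80
Linear-equated: (5.9/7.1)(41 − 43.8) + 48.6 = 46.273
Difference = 46.273 − 45.80 = 0.47

0.47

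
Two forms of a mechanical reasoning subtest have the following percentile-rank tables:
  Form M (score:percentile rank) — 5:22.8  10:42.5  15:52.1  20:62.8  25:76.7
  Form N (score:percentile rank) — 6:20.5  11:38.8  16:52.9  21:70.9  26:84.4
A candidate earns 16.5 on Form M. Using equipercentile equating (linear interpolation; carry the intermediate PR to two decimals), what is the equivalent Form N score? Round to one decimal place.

16.7

PR of 16.5 on Form M: 52.1 + (16.5 − 15)/(20 − 15) × (62.8 − 52.1) = 55.31
On Form N, PR 55.31 falls between score 16 (PR 52.9) and 21 (PR 70.9).
Interpolate: 16 + (55.31 − 52.9)/(70.9 − 52.9) × (21 − 16) = 16.7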